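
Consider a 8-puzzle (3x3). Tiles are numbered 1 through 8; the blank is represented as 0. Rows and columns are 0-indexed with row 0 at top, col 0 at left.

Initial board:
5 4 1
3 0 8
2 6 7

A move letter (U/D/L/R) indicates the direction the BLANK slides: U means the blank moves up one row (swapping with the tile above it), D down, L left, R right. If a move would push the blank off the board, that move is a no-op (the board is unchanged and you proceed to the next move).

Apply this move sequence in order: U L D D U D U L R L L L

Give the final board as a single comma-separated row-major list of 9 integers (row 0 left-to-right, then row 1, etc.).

Answer: 3, 5, 1, 0, 4, 8, 2, 6, 7

Derivation:
After move 1 (U):
5 0 1
3 4 8
2 6 7

After move 2 (L):
0 5 1
3 4 8
2 6 7

After move 3 (D):
3 5 1
0 4 8
2 6 7

After move 4 (D):
3 5 1
2 4 8
0 6 7

After move 5 (U):
3 5 1
0 4 8
2 6 7

After move 6 (D):
3 5 1
2 4 8
0 6 7

After move 7 (U):
3 5 1
0 4 8
2 6 7

After move 8 (L):
3 5 1
0 4 8
2 6 7

After move 9 (R):
3 5 1
4 0 8
2 6 7

After move 10 (L):
3 5 1
0 4 8
2 6 7

After move 11 (L):
3 5 1
0 4 8
2 6 7

After move 12 (L):
3 5 1
0 4 8
2 6 7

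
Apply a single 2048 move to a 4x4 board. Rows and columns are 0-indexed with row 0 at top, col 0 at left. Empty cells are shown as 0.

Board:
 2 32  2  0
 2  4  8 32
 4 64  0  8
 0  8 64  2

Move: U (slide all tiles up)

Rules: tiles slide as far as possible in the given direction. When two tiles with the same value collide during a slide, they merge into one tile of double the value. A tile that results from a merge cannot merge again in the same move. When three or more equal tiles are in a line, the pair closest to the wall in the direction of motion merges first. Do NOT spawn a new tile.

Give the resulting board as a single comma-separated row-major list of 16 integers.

Answer: 4, 32, 2, 32, 4, 4, 8, 8, 0, 64, 64, 2, 0, 8, 0, 0

Derivation:
Slide up:
col 0: [2, 2, 4, 0] -> [4, 4, 0, 0]
col 1: [32, 4, 64, 8] -> [32, 4, 64, 8]
col 2: [2, 8, 0, 64] -> [2, 8, 64, 0]
col 3: [0, 32, 8, 2] -> [32, 8, 2, 0]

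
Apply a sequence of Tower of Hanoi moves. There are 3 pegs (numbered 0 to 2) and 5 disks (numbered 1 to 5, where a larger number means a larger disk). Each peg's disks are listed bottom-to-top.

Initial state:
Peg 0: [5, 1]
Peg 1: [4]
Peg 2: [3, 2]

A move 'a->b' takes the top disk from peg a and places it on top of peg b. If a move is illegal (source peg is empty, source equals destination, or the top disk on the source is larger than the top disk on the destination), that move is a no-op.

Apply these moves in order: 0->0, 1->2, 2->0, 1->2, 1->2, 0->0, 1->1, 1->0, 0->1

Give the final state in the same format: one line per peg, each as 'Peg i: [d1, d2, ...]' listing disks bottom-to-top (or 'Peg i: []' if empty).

After move 1 (0->0):
Peg 0: [5, 1]
Peg 1: [4]
Peg 2: [3, 2]

After move 2 (1->2):
Peg 0: [5, 1]
Peg 1: [4]
Peg 2: [3, 2]

After move 3 (2->0):
Peg 0: [5, 1]
Peg 1: [4]
Peg 2: [3, 2]

After move 4 (1->2):
Peg 0: [5, 1]
Peg 1: [4]
Peg 2: [3, 2]

After move 5 (1->2):
Peg 0: [5, 1]
Peg 1: [4]
Peg 2: [3, 2]

After move 6 (0->0):
Peg 0: [5, 1]
Peg 1: [4]
Peg 2: [3, 2]

After move 7 (1->1):
Peg 0: [5, 1]
Peg 1: [4]
Peg 2: [3, 2]

After move 8 (1->0):
Peg 0: [5, 1]
Peg 1: [4]
Peg 2: [3, 2]

After move 9 (0->1):
Peg 0: [5]
Peg 1: [4, 1]
Peg 2: [3, 2]

Answer: Peg 0: [5]
Peg 1: [4, 1]
Peg 2: [3, 2]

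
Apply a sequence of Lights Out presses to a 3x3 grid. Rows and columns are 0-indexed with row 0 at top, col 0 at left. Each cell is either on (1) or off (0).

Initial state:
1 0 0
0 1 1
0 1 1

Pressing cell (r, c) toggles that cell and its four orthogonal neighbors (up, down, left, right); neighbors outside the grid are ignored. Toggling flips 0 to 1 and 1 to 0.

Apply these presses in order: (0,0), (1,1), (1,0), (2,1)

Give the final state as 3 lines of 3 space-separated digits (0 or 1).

Answer: 1 0 0
1 0 0
0 1 0

Derivation:
After press 1 at (0,0):
0 1 0
1 1 1
0 1 1

After press 2 at (1,1):
0 0 0
0 0 0
0 0 1

After press 3 at (1,0):
1 0 0
1 1 0
1 0 1

After press 4 at (2,1):
1 0 0
1 0 0
0 1 0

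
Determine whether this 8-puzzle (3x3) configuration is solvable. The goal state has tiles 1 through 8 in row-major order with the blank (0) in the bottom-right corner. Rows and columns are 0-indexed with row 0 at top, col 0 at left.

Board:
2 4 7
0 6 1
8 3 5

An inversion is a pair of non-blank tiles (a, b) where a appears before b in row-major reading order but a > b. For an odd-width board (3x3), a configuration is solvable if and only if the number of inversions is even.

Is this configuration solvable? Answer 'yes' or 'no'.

Inversions (pairs i<j in row-major order where tile[i] > tile[j] > 0): 12
12 is even, so the puzzle is solvable.

Answer: yes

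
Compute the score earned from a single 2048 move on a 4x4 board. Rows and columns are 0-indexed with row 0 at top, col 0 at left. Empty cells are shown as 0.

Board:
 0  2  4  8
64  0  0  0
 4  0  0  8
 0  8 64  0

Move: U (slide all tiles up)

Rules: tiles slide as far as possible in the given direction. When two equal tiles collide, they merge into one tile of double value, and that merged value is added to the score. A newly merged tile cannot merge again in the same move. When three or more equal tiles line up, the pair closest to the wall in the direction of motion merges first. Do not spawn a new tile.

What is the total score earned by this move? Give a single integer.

Slide up:
col 0: [0, 64, 4, 0] -> [64, 4, 0, 0]  score +0 (running 0)
col 1: [2, 0, 0, 8] -> [2, 8, 0, 0]  score +0 (running 0)
col 2: [4, 0, 0, 64] -> [4, 64, 0, 0]  score +0 (running 0)
col 3: [8, 0, 8, 0] -> [16, 0, 0, 0]  score +16 (running 16)
Board after move:
64  2  4 16
 4  8 64  0
 0  0  0  0
 0  0  0  0

Answer: 16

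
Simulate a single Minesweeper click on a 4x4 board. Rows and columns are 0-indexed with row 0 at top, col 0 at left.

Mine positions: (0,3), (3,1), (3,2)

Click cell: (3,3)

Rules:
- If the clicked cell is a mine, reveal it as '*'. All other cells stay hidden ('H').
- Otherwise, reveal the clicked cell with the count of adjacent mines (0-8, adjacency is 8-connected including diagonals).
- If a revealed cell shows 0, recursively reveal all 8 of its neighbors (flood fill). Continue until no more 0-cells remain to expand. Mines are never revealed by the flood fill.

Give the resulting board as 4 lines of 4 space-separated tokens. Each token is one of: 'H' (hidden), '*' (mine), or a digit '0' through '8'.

H H H H
H H H H
H H H H
H H H 1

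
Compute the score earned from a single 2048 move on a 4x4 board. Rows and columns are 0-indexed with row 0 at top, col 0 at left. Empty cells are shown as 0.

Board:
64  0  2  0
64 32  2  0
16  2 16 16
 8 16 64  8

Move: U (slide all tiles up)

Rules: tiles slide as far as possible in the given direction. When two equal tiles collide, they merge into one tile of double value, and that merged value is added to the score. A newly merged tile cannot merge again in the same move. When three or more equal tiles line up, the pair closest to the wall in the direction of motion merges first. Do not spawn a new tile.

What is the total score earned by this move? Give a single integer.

Slide up:
col 0: [64, 64, 16, 8] -> [128, 16, 8, 0]  score +128 (running 128)
col 1: [0, 32, 2, 16] -> [32, 2, 16, 0]  score +0 (running 128)
col 2: [2, 2, 16, 64] -> [4, 16, 64, 0]  score +4 (running 132)
col 3: [0, 0, 16, 8] -> [16, 8, 0, 0]  score +0 (running 132)
Board after move:
128  32   4  16
 16   2  16   8
  8  16  64   0
  0   0   0   0

Answer: 132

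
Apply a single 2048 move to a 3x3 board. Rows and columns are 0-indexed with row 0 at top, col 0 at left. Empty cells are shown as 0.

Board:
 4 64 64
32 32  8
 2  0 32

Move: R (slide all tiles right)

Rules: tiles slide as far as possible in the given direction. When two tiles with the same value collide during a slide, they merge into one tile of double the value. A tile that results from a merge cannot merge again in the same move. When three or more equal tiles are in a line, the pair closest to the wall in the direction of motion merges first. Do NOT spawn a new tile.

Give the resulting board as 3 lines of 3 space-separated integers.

Answer:   0   4 128
  0  64   8
  0   2  32

Derivation:
Slide right:
row 0: [4, 64, 64] -> [0, 4, 128]
row 1: [32, 32, 8] -> [0, 64, 8]
row 2: [2, 0, 32] -> [0, 2, 32]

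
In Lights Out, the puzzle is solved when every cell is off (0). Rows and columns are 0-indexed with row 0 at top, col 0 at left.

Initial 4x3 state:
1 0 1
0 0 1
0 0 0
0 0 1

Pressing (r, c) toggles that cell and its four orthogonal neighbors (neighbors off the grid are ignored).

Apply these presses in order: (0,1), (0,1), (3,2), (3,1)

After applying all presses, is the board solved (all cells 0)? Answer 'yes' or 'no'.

Answer: no

Derivation:
After press 1 at (0,1):
0 1 0
0 1 1
0 0 0
0 0 1

After press 2 at (0,1):
1 0 1
0 0 1
0 0 0
0 0 1

After press 3 at (3,2):
1 0 1
0 0 1
0 0 1
0 1 0

After press 4 at (3,1):
1 0 1
0 0 1
0 1 1
1 0 1

Lights still on: 7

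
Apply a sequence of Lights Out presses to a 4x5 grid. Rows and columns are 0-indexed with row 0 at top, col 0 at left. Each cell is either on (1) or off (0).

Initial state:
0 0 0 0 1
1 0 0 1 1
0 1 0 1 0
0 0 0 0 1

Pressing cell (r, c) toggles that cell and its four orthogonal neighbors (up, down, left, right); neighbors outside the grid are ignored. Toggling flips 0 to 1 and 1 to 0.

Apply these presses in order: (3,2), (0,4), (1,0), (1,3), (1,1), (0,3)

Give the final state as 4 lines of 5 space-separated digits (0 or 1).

After press 1 at (3,2):
0 0 0 0 1
1 0 0 1 1
0 1 1 1 0
0 1 1 1 1

After press 2 at (0,4):
0 0 0 1 0
1 0 0 1 0
0 1 1 1 0
0 1 1 1 1

After press 3 at (1,0):
1 0 0 1 0
0 1 0 1 0
1 1 1 1 0
0 1 1 1 1

After press 4 at (1,3):
1 0 0 0 0
0 1 1 0 1
1 1 1 0 0
0 1 1 1 1

After press 5 at (1,1):
1 1 0 0 0
1 0 0 0 1
1 0 1 0 0
0 1 1 1 1

After press 6 at (0,3):
1 1 1 1 1
1 0 0 1 1
1 0 1 0 0
0 1 1 1 1

Answer: 1 1 1 1 1
1 0 0 1 1
1 0 1 0 0
0 1 1 1 1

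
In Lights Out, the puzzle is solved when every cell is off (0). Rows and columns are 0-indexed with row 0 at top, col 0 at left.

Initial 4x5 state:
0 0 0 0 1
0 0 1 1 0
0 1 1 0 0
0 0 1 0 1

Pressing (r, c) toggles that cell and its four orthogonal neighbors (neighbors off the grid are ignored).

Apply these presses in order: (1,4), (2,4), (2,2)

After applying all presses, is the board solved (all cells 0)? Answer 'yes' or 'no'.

Answer: yes

Derivation:
After press 1 at (1,4):
0 0 0 0 0
0 0 1 0 1
0 1 1 0 1
0 0 1 0 1

After press 2 at (2,4):
0 0 0 0 0
0 0 1 0 0
0 1 1 1 0
0 0 1 0 0

After press 3 at (2,2):
0 0 0 0 0
0 0 0 0 0
0 0 0 0 0
0 0 0 0 0

Lights still on: 0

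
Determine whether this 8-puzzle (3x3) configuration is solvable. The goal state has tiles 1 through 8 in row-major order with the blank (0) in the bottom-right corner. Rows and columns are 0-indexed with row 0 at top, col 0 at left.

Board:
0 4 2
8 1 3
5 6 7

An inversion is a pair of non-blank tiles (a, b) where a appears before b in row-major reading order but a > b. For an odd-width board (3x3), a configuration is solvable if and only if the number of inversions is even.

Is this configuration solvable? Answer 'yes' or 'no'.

Inversions (pairs i<j in row-major order where tile[i] > tile[j] > 0): 9
9 is odd, so the puzzle is not solvable.

Answer: no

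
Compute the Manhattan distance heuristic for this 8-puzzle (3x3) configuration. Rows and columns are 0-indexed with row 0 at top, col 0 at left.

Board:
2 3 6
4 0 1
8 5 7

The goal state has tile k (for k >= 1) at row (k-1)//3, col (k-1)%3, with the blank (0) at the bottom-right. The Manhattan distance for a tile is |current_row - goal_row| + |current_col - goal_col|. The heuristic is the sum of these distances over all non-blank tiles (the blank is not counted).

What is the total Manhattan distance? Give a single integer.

Tile 2: at (0,0), goal (0,1), distance |0-0|+|0-1| = 1
Tile 3: at (0,1), goal (0,2), distance |0-0|+|1-2| = 1
Tile 6: at (0,2), goal (1,2), distance |0-1|+|2-2| = 1
Tile 4: at (1,0), goal (1,0), distance |1-1|+|0-0| = 0
Tile 1: at (1,2), goal (0,0), distance |1-0|+|2-0| = 3
Tile 8: at (2,0), goal (2,1), distance |2-2|+|0-1| = 1
Tile 5: at (2,1), goal (1,1), distance |2-1|+|1-1| = 1
Tile 7: at (2,2), goal (2,0), distance |2-2|+|2-0| = 2
Sum: 1 + 1 + 1 + 0 + 3 + 1 + 1 + 2 = 10

Answer: 10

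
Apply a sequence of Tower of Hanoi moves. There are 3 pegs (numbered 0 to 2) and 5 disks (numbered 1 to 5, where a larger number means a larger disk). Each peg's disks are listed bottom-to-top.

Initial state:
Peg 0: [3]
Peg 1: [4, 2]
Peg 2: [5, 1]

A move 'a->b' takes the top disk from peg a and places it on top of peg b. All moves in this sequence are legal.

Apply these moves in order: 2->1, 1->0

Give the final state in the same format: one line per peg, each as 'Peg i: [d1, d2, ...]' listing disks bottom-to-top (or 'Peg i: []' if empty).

Answer: Peg 0: [3, 1]
Peg 1: [4, 2]
Peg 2: [5]

Derivation:
After move 1 (2->1):
Peg 0: [3]
Peg 1: [4, 2, 1]
Peg 2: [5]

After move 2 (1->0):
Peg 0: [3, 1]
Peg 1: [4, 2]
Peg 2: [5]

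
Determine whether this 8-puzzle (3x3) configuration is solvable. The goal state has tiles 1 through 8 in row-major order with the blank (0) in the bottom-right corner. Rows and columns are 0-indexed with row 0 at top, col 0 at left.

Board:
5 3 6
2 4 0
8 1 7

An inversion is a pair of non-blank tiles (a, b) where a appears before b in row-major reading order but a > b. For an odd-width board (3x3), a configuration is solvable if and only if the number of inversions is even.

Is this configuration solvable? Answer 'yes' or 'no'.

Inversions (pairs i<j in row-major order where tile[i] > tile[j] > 0): 13
13 is odd, so the puzzle is not solvable.

Answer: no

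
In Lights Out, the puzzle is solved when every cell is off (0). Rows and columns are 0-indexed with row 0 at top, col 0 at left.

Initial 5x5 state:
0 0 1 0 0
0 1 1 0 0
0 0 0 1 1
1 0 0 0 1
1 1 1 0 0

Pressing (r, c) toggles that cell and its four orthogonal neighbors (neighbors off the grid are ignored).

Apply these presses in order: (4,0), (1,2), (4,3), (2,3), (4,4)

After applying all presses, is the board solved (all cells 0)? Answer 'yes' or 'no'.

Answer: yes

Derivation:
After press 1 at (4,0):
0 0 1 0 0
0 1 1 0 0
0 0 0 1 1
0 0 0 0 1
0 0 1 0 0

After press 2 at (1,2):
0 0 0 0 0
0 0 0 1 0
0 0 1 1 1
0 0 0 0 1
0 0 1 0 0

After press 3 at (4,3):
0 0 0 0 0
0 0 0 1 0
0 0 1 1 1
0 0 0 1 1
0 0 0 1 1

After press 4 at (2,3):
0 0 0 0 0
0 0 0 0 0
0 0 0 0 0
0 0 0 0 1
0 0 0 1 1

After press 5 at (4,4):
0 0 0 0 0
0 0 0 0 0
0 0 0 0 0
0 0 0 0 0
0 0 0 0 0

Lights still on: 0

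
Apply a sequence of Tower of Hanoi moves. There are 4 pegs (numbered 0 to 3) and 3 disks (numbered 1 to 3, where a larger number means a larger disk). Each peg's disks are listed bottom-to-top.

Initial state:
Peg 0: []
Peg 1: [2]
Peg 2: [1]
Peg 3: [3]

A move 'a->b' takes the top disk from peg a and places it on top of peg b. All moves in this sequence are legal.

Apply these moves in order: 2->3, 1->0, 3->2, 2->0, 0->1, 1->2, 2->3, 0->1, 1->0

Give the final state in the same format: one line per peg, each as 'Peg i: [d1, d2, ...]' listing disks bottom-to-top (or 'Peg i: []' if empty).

Answer: Peg 0: [2]
Peg 1: []
Peg 2: []
Peg 3: [3, 1]

Derivation:
After move 1 (2->3):
Peg 0: []
Peg 1: [2]
Peg 2: []
Peg 3: [3, 1]

After move 2 (1->0):
Peg 0: [2]
Peg 1: []
Peg 2: []
Peg 3: [3, 1]

After move 3 (3->2):
Peg 0: [2]
Peg 1: []
Peg 2: [1]
Peg 3: [3]

After move 4 (2->0):
Peg 0: [2, 1]
Peg 1: []
Peg 2: []
Peg 3: [3]

After move 5 (0->1):
Peg 0: [2]
Peg 1: [1]
Peg 2: []
Peg 3: [3]

After move 6 (1->2):
Peg 0: [2]
Peg 1: []
Peg 2: [1]
Peg 3: [3]

After move 7 (2->3):
Peg 0: [2]
Peg 1: []
Peg 2: []
Peg 3: [3, 1]

After move 8 (0->1):
Peg 0: []
Peg 1: [2]
Peg 2: []
Peg 3: [3, 1]

After move 9 (1->0):
Peg 0: [2]
Peg 1: []
Peg 2: []
Peg 3: [3, 1]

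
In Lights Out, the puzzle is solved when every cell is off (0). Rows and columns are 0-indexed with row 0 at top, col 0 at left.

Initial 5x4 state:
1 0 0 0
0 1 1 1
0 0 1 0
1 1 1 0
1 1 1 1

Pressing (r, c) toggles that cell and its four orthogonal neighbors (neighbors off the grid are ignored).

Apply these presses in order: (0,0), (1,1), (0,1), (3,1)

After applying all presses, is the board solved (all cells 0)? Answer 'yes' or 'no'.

Answer: no

Derivation:
After press 1 at (0,0):
0 1 0 0
1 1 1 1
0 0 1 0
1 1 1 0
1 1 1 1

After press 2 at (1,1):
0 0 0 0
0 0 0 1
0 1 1 0
1 1 1 0
1 1 1 1

After press 3 at (0,1):
1 1 1 0
0 1 0 1
0 1 1 0
1 1 1 0
1 1 1 1

After press 4 at (3,1):
1 1 1 0
0 1 0 1
0 0 1 0
0 0 0 0
1 0 1 1

Lights still on: 9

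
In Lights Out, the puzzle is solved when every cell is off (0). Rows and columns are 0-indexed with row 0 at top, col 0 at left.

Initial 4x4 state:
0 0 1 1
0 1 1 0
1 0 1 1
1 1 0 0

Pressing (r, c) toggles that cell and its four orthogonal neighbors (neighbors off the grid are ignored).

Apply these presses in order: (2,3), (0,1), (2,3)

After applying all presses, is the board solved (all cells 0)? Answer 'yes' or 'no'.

Answer: no

Derivation:
After press 1 at (2,3):
0 0 1 1
0 1 1 1
1 0 0 0
1 1 0 1

After press 2 at (0,1):
1 1 0 1
0 0 1 1
1 0 0 0
1 1 0 1

After press 3 at (2,3):
1 1 0 1
0 0 1 0
1 0 1 1
1 1 0 0

Lights still on: 9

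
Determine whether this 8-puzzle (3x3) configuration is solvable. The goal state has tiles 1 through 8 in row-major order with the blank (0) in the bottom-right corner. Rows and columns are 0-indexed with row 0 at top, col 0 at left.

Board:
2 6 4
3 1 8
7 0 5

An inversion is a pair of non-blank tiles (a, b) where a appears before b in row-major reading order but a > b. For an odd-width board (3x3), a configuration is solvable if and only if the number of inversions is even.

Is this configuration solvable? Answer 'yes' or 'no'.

Answer: no

Derivation:
Inversions (pairs i<j in row-major order where tile[i] > tile[j] > 0): 11
11 is odd, so the puzzle is not solvable.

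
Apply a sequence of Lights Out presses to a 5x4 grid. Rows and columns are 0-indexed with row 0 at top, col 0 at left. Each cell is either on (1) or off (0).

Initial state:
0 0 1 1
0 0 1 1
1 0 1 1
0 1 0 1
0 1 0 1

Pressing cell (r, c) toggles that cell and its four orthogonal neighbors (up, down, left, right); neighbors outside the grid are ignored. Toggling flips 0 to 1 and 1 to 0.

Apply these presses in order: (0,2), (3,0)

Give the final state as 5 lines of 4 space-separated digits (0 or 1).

Answer: 0 1 0 0
0 0 0 1
0 0 1 1
1 0 0 1
1 1 0 1

Derivation:
After press 1 at (0,2):
0 1 0 0
0 0 0 1
1 0 1 1
0 1 0 1
0 1 0 1

After press 2 at (3,0):
0 1 0 0
0 0 0 1
0 0 1 1
1 0 0 1
1 1 0 1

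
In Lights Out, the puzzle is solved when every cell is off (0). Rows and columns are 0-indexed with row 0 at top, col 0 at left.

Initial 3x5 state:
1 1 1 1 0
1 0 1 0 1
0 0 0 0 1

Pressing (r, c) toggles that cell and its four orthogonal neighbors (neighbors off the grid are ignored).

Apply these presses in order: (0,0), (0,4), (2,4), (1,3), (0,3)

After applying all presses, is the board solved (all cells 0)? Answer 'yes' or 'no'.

After press 1 at (0,0):
0 0 1 1 0
0 0 1 0 1
0 0 0 0 1

After press 2 at (0,4):
0 0 1 0 1
0 0 1 0 0
0 0 0 0 1

After press 3 at (2,4):
0 0 1 0 1
0 0 1 0 1
0 0 0 1 0

After press 4 at (1,3):
0 0 1 1 1
0 0 0 1 0
0 0 0 0 0

After press 5 at (0,3):
0 0 0 0 0
0 0 0 0 0
0 0 0 0 0

Lights still on: 0

Answer: yes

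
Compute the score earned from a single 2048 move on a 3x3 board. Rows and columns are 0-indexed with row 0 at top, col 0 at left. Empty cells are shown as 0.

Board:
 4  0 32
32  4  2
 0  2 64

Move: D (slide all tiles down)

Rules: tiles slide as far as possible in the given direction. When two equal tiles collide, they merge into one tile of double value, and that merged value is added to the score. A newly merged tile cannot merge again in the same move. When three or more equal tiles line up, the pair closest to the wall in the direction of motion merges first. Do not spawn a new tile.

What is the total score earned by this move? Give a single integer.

Answer: 0

Derivation:
Slide down:
col 0: [4, 32, 0] -> [0, 4, 32]  score +0 (running 0)
col 1: [0, 4, 2] -> [0, 4, 2]  score +0 (running 0)
col 2: [32, 2, 64] -> [32, 2, 64]  score +0 (running 0)
Board after move:
 0  0 32
 4  4  2
32  2 64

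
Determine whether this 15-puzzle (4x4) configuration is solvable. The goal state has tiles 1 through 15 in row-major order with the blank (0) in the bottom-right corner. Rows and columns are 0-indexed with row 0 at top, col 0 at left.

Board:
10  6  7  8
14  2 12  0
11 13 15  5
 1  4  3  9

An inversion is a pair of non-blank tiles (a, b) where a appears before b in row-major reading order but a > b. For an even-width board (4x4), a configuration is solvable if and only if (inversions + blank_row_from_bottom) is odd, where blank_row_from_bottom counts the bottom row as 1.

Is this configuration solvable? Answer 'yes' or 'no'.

Inversions: 59
Blank is in row 1 (0-indexed from top), which is row 3 counting from the bottom (bottom = 1).
59 + 3 = 62, which is even, so the puzzle is not solvable.

Answer: no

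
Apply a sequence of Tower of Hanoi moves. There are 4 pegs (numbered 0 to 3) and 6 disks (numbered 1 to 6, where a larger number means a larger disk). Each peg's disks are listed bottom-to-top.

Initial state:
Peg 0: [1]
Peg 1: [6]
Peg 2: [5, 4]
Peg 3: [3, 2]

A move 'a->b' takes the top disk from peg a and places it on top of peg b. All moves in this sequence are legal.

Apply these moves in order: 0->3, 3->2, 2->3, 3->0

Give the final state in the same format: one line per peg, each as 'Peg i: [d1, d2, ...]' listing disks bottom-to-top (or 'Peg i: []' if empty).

Answer: Peg 0: [1]
Peg 1: [6]
Peg 2: [5, 4]
Peg 3: [3, 2]

Derivation:
After move 1 (0->3):
Peg 0: []
Peg 1: [6]
Peg 2: [5, 4]
Peg 3: [3, 2, 1]

After move 2 (3->2):
Peg 0: []
Peg 1: [6]
Peg 2: [5, 4, 1]
Peg 3: [3, 2]

After move 3 (2->3):
Peg 0: []
Peg 1: [6]
Peg 2: [5, 4]
Peg 3: [3, 2, 1]

After move 4 (3->0):
Peg 0: [1]
Peg 1: [6]
Peg 2: [5, 4]
Peg 3: [3, 2]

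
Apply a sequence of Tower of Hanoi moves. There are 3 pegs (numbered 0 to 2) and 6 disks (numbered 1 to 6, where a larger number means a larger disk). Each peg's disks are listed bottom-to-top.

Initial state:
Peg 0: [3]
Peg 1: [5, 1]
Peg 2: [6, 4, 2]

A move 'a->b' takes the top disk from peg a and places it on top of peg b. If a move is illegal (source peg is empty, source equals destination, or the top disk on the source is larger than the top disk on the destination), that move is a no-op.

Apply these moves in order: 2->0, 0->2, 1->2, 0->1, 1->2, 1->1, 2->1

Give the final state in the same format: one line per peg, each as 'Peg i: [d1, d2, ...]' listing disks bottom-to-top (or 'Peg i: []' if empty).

Answer: Peg 0: []
Peg 1: [5, 3, 1]
Peg 2: [6, 4, 2]

Derivation:
After move 1 (2->0):
Peg 0: [3, 2]
Peg 1: [5, 1]
Peg 2: [6, 4]

After move 2 (0->2):
Peg 0: [3]
Peg 1: [5, 1]
Peg 2: [6, 4, 2]

After move 3 (1->2):
Peg 0: [3]
Peg 1: [5]
Peg 2: [6, 4, 2, 1]

After move 4 (0->1):
Peg 0: []
Peg 1: [5, 3]
Peg 2: [6, 4, 2, 1]

After move 5 (1->2):
Peg 0: []
Peg 1: [5, 3]
Peg 2: [6, 4, 2, 1]

After move 6 (1->1):
Peg 0: []
Peg 1: [5, 3]
Peg 2: [6, 4, 2, 1]

After move 7 (2->1):
Peg 0: []
Peg 1: [5, 3, 1]
Peg 2: [6, 4, 2]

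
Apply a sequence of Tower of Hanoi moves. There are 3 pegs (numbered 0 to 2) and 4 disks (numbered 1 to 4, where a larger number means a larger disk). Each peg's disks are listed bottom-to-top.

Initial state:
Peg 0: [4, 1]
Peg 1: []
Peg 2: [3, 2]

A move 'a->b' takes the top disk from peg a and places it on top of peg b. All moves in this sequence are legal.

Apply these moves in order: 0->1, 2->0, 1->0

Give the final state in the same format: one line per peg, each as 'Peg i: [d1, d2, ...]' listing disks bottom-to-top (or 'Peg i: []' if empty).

Answer: Peg 0: [4, 2, 1]
Peg 1: []
Peg 2: [3]

Derivation:
After move 1 (0->1):
Peg 0: [4]
Peg 1: [1]
Peg 2: [3, 2]

After move 2 (2->0):
Peg 0: [4, 2]
Peg 1: [1]
Peg 2: [3]

After move 3 (1->0):
Peg 0: [4, 2, 1]
Peg 1: []
Peg 2: [3]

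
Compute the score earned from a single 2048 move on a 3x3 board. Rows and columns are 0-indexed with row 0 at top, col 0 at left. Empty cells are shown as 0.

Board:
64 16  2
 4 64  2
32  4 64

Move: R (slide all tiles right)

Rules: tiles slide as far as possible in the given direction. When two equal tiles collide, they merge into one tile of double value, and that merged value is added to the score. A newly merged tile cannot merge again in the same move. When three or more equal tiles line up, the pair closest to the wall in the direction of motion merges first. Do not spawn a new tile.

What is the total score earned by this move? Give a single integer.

Answer: 0

Derivation:
Slide right:
row 0: [64, 16, 2] -> [64, 16, 2]  score +0 (running 0)
row 1: [4, 64, 2] -> [4, 64, 2]  score +0 (running 0)
row 2: [32, 4, 64] -> [32, 4, 64]  score +0 (running 0)
Board after move:
64 16  2
 4 64  2
32  4 64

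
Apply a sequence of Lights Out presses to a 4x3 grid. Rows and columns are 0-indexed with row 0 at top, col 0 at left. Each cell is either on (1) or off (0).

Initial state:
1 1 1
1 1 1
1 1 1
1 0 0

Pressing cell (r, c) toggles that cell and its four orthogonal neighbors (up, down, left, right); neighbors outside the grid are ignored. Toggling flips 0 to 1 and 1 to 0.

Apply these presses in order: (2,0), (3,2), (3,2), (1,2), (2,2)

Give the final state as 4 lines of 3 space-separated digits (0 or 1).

After press 1 at (2,0):
1 1 1
0 1 1
0 0 1
0 0 0

After press 2 at (3,2):
1 1 1
0 1 1
0 0 0
0 1 1

After press 3 at (3,2):
1 1 1
0 1 1
0 0 1
0 0 0

After press 4 at (1,2):
1 1 0
0 0 0
0 0 0
0 0 0

After press 5 at (2,2):
1 1 0
0 0 1
0 1 1
0 0 1

Answer: 1 1 0
0 0 1
0 1 1
0 0 1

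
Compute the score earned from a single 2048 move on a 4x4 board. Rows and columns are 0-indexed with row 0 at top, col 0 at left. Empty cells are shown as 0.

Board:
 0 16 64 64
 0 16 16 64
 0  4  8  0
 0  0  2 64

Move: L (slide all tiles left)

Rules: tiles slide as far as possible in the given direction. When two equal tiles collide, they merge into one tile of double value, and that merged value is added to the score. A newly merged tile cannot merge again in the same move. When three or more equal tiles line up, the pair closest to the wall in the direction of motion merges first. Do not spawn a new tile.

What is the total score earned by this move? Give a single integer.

Slide left:
row 0: [0, 16, 64, 64] -> [16, 128, 0, 0]  score +128 (running 128)
row 1: [0, 16, 16, 64] -> [32, 64, 0, 0]  score +32 (running 160)
row 2: [0, 4, 8, 0] -> [4, 8, 0, 0]  score +0 (running 160)
row 3: [0, 0, 2, 64] -> [2, 64, 0, 0]  score +0 (running 160)
Board after move:
 16 128   0   0
 32  64   0   0
  4   8   0   0
  2  64   0   0

Answer: 160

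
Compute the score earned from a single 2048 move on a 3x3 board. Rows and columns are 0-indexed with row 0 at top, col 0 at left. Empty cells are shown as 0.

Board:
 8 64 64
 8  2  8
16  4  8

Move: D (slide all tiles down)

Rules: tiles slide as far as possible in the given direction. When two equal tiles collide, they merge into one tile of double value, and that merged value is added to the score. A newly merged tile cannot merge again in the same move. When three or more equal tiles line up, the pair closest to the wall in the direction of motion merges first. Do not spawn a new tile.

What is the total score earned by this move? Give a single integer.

Slide down:
col 0: [8, 8, 16] -> [0, 16, 16]  score +16 (running 16)
col 1: [64, 2, 4] -> [64, 2, 4]  score +0 (running 16)
col 2: [64, 8, 8] -> [0, 64, 16]  score +16 (running 32)
Board after move:
 0 64  0
16  2 64
16  4 16

Answer: 32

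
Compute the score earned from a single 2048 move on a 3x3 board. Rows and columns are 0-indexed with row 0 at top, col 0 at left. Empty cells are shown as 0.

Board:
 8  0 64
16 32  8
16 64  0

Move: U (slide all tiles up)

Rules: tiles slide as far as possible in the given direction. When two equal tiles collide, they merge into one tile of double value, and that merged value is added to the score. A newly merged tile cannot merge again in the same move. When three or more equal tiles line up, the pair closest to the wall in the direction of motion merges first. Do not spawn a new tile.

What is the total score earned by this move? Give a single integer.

Slide up:
col 0: [8, 16, 16] -> [8, 32, 0]  score +32 (running 32)
col 1: [0, 32, 64] -> [32, 64, 0]  score +0 (running 32)
col 2: [64, 8, 0] -> [64, 8, 0]  score +0 (running 32)
Board after move:
 8 32 64
32 64  8
 0  0  0

Answer: 32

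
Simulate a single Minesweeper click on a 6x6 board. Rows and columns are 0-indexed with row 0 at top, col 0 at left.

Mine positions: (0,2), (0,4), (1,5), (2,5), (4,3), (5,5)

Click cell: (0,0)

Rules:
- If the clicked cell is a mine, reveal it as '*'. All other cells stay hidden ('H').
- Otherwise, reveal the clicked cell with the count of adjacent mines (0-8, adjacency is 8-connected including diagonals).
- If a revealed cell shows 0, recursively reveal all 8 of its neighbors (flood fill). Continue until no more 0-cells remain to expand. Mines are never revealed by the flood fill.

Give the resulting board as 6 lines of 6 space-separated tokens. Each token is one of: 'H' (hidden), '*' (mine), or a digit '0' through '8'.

0 1 H H H H
0 1 1 2 3 H
0 0 0 0 2 H
0 0 1 1 2 H
0 0 1 H H H
0 0 1 H H H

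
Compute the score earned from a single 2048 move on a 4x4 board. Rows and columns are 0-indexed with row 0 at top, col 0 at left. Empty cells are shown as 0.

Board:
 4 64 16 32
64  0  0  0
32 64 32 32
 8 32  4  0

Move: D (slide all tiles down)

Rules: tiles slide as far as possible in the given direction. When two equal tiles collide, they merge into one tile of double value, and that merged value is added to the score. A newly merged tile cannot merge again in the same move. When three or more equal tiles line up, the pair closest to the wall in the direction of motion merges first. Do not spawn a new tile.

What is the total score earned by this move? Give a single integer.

Answer: 192

Derivation:
Slide down:
col 0: [4, 64, 32, 8] -> [4, 64, 32, 8]  score +0 (running 0)
col 1: [64, 0, 64, 32] -> [0, 0, 128, 32]  score +128 (running 128)
col 2: [16, 0, 32, 4] -> [0, 16, 32, 4]  score +0 (running 128)
col 3: [32, 0, 32, 0] -> [0, 0, 0, 64]  score +64 (running 192)
Board after move:
  4   0   0   0
 64   0  16   0
 32 128  32   0
  8  32   4  64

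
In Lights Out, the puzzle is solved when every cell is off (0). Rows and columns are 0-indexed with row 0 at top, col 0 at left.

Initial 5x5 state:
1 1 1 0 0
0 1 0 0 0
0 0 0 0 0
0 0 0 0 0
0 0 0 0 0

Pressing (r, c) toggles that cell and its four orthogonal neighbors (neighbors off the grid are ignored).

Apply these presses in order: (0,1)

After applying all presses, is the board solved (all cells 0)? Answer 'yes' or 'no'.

Answer: yes

Derivation:
After press 1 at (0,1):
0 0 0 0 0
0 0 0 0 0
0 0 0 0 0
0 0 0 0 0
0 0 0 0 0

Lights still on: 0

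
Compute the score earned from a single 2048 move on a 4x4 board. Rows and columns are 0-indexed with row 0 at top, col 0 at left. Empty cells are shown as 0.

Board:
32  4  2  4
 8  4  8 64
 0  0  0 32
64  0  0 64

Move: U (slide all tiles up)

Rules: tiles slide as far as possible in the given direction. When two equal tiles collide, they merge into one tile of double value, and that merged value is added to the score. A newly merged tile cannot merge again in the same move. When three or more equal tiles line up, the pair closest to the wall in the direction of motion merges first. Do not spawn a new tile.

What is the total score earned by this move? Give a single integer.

Slide up:
col 0: [32, 8, 0, 64] -> [32, 8, 64, 0]  score +0 (running 0)
col 1: [4, 4, 0, 0] -> [8, 0, 0, 0]  score +8 (running 8)
col 2: [2, 8, 0, 0] -> [2, 8, 0, 0]  score +0 (running 8)
col 3: [4, 64, 32, 64] -> [4, 64, 32, 64]  score +0 (running 8)
Board after move:
32  8  2  4
 8  0  8 64
64  0  0 32
 0  0  0 64

Answer: 8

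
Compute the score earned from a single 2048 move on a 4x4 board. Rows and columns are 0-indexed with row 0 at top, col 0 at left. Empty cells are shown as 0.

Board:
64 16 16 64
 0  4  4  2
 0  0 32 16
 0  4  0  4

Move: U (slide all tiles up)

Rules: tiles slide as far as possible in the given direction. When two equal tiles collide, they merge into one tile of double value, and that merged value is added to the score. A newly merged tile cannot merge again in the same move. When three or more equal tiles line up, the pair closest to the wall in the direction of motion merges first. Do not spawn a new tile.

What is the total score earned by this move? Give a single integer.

Answer: 8

Derivation:
Slide up:
col 0: [64, 0, 0, 0] -> [64, 0, 0, 0]  score +0 (running 0)
col 1: [16, 4, 0, 4] -> [16, 8, 0, 0]  score +8 (running 8)
col 2: [16, 4, 32, 0] -> [16, 4, 32, 0]  score +0 (running 8)
col 3: [64, 2, 16, 4] -> [64, 2, 16, 4]  score +0 (running 8)
Board after move:
64 16 16 64
 0  8  4  2
 0  0 32 16
 0  0  0  4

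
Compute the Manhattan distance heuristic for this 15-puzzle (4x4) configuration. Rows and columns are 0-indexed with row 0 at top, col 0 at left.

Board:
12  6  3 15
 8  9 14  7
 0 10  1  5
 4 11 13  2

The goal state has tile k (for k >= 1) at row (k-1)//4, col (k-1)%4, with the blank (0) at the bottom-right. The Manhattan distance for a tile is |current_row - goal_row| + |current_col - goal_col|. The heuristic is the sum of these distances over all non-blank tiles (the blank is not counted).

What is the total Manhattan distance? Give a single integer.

Tile 12: at (0,0), goal (2,3), distance |0-2|+|0-3| = 5
Tile 6: at (0,1), goal (1,1), distance |0-1|+|1-1| = 1
Tile 3: at (0,2), goal (0,2), distance |0-0|+|2-2| = 0
Tile 15: at (0,3), goal (3,2), distance |0-3|+|3-2| = 4
Tile 8: at (1,0), goal (1,3), distance |1-1|+|0-3| = 3
Tile 9: at (1,1), goal (2,0), distance |1-2|+|1-0| = 2
Tile 14: at (1,2), goal (3,1), distance |1-3|+|2-1| = 3
Tile 7: at (1,3), goal (1,2), distance |1-1|+|3-2| = 1
Tile 10: at (2,1), goal (2,1), distance |2-2|+|1-1| = 0
Tile 1: at (2,2), goal (0,0), distance |2-0|+|2-0| = 4
Tile 5: at (2,3), goal (1,0), distance |2-1|+|3-0| = 4
Tile 4: at (3,0), goal (0,3), distance |3-0|+|0-3| = 6
Tile 11: at (3,1), goal (2,2), distance |3-2|+|1-2| = 2
Tile 13: at (3,2), goal (3,0), distance |3-3|+|2-0| = 2
Tile 2: at (3,3), goal (0,1), distance |3-0|+|3-1| = 5
Sum: 5 + 1 + 0 + 4 + 3 + 2 + 3 + 1 + 0 + 4 + 4 + 6 + 2 + 2 + 5 = 42

Answer: 42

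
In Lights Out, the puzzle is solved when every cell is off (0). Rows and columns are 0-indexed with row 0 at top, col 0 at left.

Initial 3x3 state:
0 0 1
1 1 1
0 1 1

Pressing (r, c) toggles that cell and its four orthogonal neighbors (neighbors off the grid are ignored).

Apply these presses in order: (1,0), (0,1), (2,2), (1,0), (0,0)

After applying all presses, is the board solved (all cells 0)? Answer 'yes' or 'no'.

Answer: yes

Derivation:
After press 1 at (1,0):
1 0 1
0 0 1
1 1 1

After press 2 at (0,1):
0 1 0
0 1 1
1 1 1

After press 3 at (2,2):
0 1 0
0 1 0
1 0 0

After press 4 at (1,0):
1 1 0
1 0 0
0 0 0

After press 5 at (0,0):
0 0 0
0 0 0
0 0 0

Lights still on: 0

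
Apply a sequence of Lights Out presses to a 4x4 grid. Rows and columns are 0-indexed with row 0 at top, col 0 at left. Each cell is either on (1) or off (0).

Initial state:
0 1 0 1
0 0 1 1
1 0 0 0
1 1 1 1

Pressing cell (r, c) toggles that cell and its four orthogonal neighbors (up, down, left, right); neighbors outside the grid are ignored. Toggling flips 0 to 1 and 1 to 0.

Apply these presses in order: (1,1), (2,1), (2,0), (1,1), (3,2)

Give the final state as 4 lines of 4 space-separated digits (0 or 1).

After press 1 at (1,1):
0 0 0 1
1 1 0 1
1 1 0 0
1 1 1 1

After press 2 at (2,1):
0 0 0 1
1 0 0 1
0 0 1 0
1 0 1 1

After press 3 at (2,0):
0 0 0 1
0 0 0 1
1 1 1 0
0 0 1 1

After press 4 at (1,1):
0 1 0 1
1 1 1 1
1 0 1 0
0 0 1 1

After press 5 at (3,2):
0 1 0 1
1 1 1 1
1 0 0 0
0 1 0 0

Answer: 0 1 0 1
1 1 1 1
1 0 0 0
0 1 0 0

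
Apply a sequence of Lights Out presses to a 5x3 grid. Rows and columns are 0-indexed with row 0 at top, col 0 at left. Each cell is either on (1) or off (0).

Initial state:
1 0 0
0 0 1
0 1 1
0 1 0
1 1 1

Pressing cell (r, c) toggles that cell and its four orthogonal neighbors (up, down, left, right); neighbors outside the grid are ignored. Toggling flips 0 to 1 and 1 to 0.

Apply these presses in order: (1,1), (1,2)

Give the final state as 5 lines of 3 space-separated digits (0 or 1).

After press 1 at (1,1):
1 1 0
1 1 0
0 0 1
0 1 0
1 1 1

After press 2 at (1,2):
1 1 1
1 0 1
0 0 0
0 1 0
1 1 1

Answer: 1 1 1
1 0 1
0 0 0
0 1 0
1 1 1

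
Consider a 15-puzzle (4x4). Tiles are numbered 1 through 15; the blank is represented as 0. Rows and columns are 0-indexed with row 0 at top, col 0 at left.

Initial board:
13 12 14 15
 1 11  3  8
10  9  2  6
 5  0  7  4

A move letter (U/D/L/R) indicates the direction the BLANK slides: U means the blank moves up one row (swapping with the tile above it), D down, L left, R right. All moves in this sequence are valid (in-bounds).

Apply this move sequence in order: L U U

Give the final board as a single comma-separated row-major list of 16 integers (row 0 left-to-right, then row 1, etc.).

After move 1 (L):
13 12 14 15
 1 11  3  8
10  9  2  6
 0  5  7  4

After move 2 (U):
13 12 14 15
 1 11  3  8
 0  9  2  6
10  5  7  4

After move 3 (U):
13 12 14 15
 0 11  3  8
 1  9  2  6
10  5  7  4

Answer: 13, 12, 14, 15, 0, 11, 3, 8, 1, 9, 2, 6, 10, 5, 7, 4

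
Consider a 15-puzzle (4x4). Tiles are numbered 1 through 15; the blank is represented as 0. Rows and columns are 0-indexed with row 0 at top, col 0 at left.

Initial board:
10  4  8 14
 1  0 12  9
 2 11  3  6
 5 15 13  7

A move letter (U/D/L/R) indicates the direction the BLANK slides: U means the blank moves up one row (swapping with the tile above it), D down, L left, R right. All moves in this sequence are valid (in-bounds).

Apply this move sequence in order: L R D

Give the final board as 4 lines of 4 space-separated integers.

Answer: 10  4  8 14
 1 11 12  9
 2  0  3  6
 5 15 13  7

Derivation:
After move 1 (L):
10  4  8 14
 0  1 12  9
 2 11  3  6
 5 15 13  7

After move 2 (R):
10  4  8 14
 1  0 12  9
 2 11  3  6
 5 15 13  7

After move 3 (D):
10  4  8 14
 1 11 12  9
 2  0  3  6
 5 15 13  7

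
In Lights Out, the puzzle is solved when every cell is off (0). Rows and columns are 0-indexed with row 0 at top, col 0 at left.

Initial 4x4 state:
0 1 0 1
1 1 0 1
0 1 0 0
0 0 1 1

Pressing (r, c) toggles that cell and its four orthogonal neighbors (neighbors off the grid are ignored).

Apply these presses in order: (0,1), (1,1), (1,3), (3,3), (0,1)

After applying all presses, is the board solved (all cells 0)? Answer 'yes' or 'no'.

Answer: yes

Derivation:
After press 1 at (0,1):
1 0 1 1
1 0 0 1
0 1 0 0
0 0 1 1

After press 2 at (1,1):
1 1 1 1
0 1 1 1
0 0 0 0
0 0 1 1

After press 3 at (1,3):
1 1 1 0
0 1 0 0
0 0 0 1
0 0 1 1

After press 4 at (3,3):
1 1 1 0
0 1 0 0
0 0 0 0
0 0 0 0

After press 5 at (0,1):
0 0 0 0
0 0 0 0
0 0 0 0
0 0 0 0

Lights still on: 0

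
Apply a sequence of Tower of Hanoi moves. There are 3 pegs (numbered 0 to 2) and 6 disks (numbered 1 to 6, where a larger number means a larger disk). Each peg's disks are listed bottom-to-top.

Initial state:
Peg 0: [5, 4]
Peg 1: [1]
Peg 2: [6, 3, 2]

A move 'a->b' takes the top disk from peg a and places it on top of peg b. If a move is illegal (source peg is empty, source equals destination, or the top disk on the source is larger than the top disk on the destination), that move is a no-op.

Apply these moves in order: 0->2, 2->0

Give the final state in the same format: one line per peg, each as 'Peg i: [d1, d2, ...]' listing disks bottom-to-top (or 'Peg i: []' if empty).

After move 1 (0->2):
Peg 0: [5, 4]
Peg 1: [1]
Peg 2: [6, 3, 2]

After move 2 (2->0):
Peg 0: [5, 4, 2]
Peg 1: [1]
Peg 2: [6, 3]

Answer: Peg 0: [5, 4, 2]
Peg 1: [1]
Peg 2: [6, 3]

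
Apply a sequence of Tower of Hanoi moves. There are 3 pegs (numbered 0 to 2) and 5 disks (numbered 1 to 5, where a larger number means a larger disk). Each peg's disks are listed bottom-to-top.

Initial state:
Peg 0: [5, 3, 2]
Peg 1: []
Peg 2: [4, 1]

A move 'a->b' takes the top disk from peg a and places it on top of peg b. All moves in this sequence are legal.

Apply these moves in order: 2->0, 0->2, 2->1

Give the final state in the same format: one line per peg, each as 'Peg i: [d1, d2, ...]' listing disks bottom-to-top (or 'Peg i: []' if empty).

Answer: Peg 0: [5, 3, 2]
Peg 1: [1]
Peg 2: [4]

Derivation:
After move 1 (2->0):
Peg 0: [5, 3, 2, 1]
Peg 1: []
Peg 2: [4]

After move 2 (0->2):
Peg 0: [5, 3, 2]
Peg 1: []
Peg 2: [4, 1]

After move 3 (2->1):
Peg 0: [5, 3, 2]
Peg 1: [1]
Peg 2: [4]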